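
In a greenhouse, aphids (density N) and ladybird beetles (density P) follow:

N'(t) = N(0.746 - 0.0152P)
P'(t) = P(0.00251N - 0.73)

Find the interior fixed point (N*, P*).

Set dP/dt = 0 with P > 0: 0.00251N - 0.73 = 0, so N* = 0.73/0.00251 = 291.
Set dN/dt = 0 with N > 0: 0.746 - 0.0152P = 0, so P* = 0.746/0.0152 = 49.1.

N* ≈ 291, P* ≈ 49.1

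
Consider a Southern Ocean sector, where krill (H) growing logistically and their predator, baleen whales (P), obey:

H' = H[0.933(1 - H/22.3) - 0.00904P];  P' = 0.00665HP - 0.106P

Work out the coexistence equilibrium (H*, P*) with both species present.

H* ≈ 15.9, P* ≈ 29.4

From dP/dt = 0 with P > 0: 0.00665H* = 0.106, so H* = 15.9.
Substitute into dH/dt = 0: 0.933(1 - 15.9/22.3) = 0.00904P*.
The bracket is 0.285, giving P* = 0.266/0.00904 = 29.4.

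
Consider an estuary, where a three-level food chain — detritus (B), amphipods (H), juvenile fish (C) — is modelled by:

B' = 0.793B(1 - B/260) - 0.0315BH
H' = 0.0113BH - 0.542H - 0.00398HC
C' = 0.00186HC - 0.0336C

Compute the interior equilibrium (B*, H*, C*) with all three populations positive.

From dC/dt = 0: 0.00186H* = 0.0336, so H* = 18.1.
From dB/dt = 0: 0.793(1 - B*/260) = 0.0315·18.1, giving B* = 260·(1 - 0.718) = 73.4.
From dH/dt = 0: 0.0113·73.4 - 0.542 = 0.00398C*, so C* = 0.288/0.00398 = 72.3.

B* ≈ 73.4, H* ≈ 18.1, C* ≈ 72.3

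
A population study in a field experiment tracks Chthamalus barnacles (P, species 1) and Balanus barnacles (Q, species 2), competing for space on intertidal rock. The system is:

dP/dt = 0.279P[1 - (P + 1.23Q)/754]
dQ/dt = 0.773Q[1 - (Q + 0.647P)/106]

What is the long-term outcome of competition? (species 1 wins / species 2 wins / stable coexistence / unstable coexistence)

species 1 excludes species 2

Compare the nullcline intercepts: K1/α12 = 754/1.23 = 613 > K2 = 106; K2/α21 = 106/0.647 = 164 < K1 = 754.
Since the inequalities point opposite ways, species 1 can invade but species 2 cannot.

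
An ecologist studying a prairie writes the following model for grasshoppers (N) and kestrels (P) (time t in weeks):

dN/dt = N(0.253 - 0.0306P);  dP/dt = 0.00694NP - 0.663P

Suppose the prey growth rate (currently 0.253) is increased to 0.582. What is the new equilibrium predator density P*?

P* ≈ 19

At the interior fixed point, setting dN/dt = 0 with N > 0 fixes P* = (prey growth rate)/(NP coefficient) — independent of the other coefficients.
With the change, P* = 0.582/0.0306 = 19; it rises from 8.27.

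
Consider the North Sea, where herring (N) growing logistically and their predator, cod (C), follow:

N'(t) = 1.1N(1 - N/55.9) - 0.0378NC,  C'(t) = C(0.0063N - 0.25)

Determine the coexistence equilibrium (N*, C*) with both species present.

From dC/dt = 0 with C > 0: 0.0063N* = 0.25, so N* = 39.7.
Substitute into dN/dt = 0: 1.1(1 - 39.7/55.9) = 0.0378C*.
The bracket is 0.29, giving C* = 0.319/0.0378 = 8.44.

N* ≈ 39.7, C* ≈ 8.44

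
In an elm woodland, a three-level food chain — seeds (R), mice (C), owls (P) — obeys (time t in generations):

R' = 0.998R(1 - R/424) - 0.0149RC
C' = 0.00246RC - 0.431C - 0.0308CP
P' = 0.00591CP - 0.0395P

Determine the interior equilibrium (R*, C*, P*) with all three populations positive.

From dP/dt = 0: 0.00591C* = 0.0395, so C* = 6.68.
From dR/dt = 0: 0.998(1 - R*/424) = 0.0149·6.68, giving R* = 424·(1 - 0.0998) = 382.
From dC/dt = 0: 0.00246·382 - 0.431 = 0.0308P*, so P* = 0.508/0.0308 = 16.5.

R* ≈ 382, C* ≈ 6.68, P* ≈ 16.5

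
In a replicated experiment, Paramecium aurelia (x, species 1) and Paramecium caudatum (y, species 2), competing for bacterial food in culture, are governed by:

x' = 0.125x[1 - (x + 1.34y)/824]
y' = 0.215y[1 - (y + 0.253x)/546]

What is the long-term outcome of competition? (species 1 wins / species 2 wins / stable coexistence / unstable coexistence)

stable coexistence

Compare the nullcline intercepts: K1/α12 = 824/1.34 = 615 > K2 = 546; K2/α21 = 546/0.253 = 2160 > K1 = 824.
Since both inequalities hold, each species can invade when rare, so the interior equilibrium is stable.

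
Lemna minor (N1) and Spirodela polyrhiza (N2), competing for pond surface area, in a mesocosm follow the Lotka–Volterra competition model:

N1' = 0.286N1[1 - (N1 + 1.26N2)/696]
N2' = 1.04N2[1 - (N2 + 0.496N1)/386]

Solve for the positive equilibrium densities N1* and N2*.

N1* ≈ 559, N2* ≈ 109

Setting both brackets to zero gives the nullclines N1 + 1.26N2 = 696 and 0.496N1 + N2 = 386.
Substituting N2 = 386 - 0.496N1 into the first: N1(1 - 1.26·0.496) = 696 - 1.26·386.
So N1* = 210/0.375 = 559, and then N2* = 386 - 0.496·559 = 109.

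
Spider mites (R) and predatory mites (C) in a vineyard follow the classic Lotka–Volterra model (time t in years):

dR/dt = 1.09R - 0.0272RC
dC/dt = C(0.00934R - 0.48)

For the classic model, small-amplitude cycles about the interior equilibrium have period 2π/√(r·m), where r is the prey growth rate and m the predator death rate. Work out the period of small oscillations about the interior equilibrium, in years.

T ≈ 8.69 years

Here r = 1.09 and m = 0.48, so r·m = 0.523.
ω = √0.523 = 0.723 per year, hence T = 2π/ω ≈ 8.69 years.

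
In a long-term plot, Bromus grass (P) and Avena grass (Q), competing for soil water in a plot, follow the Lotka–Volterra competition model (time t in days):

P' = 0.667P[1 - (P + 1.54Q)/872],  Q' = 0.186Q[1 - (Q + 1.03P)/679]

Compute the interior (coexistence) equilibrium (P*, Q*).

P* ≈ 296, Q* ≈ 374

Setting both brackets to zero gives the nullclines P + 1.54Q = 872 and 1.03P + Q = 679.
Substituting Q = 679 - 1.03P into the first: P(1 - 1.54·1.03) = 872 - 1.54·679.
So P* = -174/-0.586 = 296, and then Q* = 679 - 1.03·296 = 374.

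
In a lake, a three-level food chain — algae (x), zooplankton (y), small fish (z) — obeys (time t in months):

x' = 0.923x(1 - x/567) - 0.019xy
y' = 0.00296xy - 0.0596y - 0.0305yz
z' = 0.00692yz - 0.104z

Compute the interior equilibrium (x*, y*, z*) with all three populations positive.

x* ≈ 392, y* ≈ 15, z* ≈ 36

From dz/dt = 0: 0.00692y* = 0.104, so y* = 15.
From dx/dt = 0: 0.923(1 - x*/567) = 0.019·15, giving x* = 567·(1 - 0.309) = 392.
From dy/dt = 0: 0.00296·392 - 0.0596 = 0.0305z*, so z* = 1.1/0.0305 = 36.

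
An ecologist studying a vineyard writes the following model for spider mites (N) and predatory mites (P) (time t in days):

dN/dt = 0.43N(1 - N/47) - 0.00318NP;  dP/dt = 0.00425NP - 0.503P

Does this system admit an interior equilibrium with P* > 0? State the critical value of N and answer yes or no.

The predator equation gives dP/dt > 0 only when N > 0.503/0.00425 = 118.
Without the predator, N → K = 47. Since 47 < 118, the predator cannot invade.

Threshold N = 118; K < 118, so no, the predator goes extinct.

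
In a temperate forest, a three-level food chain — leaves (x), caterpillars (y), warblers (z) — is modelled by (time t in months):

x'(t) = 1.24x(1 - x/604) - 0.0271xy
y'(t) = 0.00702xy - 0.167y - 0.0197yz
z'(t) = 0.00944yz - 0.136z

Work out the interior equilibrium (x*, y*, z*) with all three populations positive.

x* ≈ 414, y* ≈ 14.4, z* ≈ 139

From dz/dt = 0: 0.00944y* = 0.136, so y* = 14.4.
From dx/dt = 0: 1.24(1 - x*/604) = 0.0271·14.4, giving x* = 604·(1 - 0.315) = 414.
From dy/dt = 0: 0.00702·414 - 0.167 = 0.0197z*, so z* = 2.74/0.0197 = 139.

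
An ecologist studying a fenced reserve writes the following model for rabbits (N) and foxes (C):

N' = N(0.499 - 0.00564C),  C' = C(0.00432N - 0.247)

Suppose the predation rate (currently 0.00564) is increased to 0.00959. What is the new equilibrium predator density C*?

C* ≈ 52

At the interior fixed point, setting dN/dt = 0 with N > 0 fixes C* = (prey growth rate)/(NC coefficient) — independent of the other coefficients.
With the change, C* = 0.499/0.00959 = 52; it falls from 88.5.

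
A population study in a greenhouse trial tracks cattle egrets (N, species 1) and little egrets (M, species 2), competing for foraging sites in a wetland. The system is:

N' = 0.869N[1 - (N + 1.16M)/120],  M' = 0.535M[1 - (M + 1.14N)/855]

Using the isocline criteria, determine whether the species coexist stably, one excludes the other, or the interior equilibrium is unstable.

Compare the nullcline intercepts: K1/α12 = 120/1.16 = 103 < K2 = 855; K2/α21 = 855/1.14 = 750 > K1 = 120.
Since the inequalities point opposite ways, species 2 can invade but species 1 cannot.

species 2 excludes species 1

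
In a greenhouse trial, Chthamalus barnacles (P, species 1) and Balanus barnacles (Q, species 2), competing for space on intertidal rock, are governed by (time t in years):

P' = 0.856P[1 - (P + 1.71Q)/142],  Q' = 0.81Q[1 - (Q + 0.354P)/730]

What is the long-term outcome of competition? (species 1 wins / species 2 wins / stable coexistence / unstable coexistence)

Compare the nullcline intercepts: K1/α12 = 142/1.71 = 83 < K2 = 730; K2/α21 = 730/0.354 = 2060 > K1 = 142.
Since the inequalities point opposite ways, species 2 can invade but species 1 cannot.

species 2 excludes species 1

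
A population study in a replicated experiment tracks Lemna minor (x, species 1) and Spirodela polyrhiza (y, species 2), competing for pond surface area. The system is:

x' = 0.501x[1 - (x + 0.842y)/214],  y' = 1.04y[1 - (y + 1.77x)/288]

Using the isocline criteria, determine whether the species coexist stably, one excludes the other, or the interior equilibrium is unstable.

Compare the nullcline intercepts: K1/α12 = 214/0.842 = 254 < K2 = 288; K2/α21 = 288/1.77 = 163 < K1 = 214.
Since both are reversed, neither can invade when rare; the interior point is a saddle.

unstable coexistence (outcome depends on initial conditions)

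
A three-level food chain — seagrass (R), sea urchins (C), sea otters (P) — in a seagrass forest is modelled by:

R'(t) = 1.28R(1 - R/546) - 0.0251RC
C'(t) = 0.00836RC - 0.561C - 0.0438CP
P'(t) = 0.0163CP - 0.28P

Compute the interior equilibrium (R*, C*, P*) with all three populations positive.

R* ≈ 362, C* ≈ 17.2, P* ≈ 56.3

From dP/dt = 0: 0.0163C* = 0.28, so C* = 17.2.
From dR/dt = 0: 1.28(1 - R*/546) = 0.0251·17.2, giving R* = 546·(1 - 0.337) = 362.
From dC/dt = 0: 0.00836·362 - 0.561 = 0.0438P*, so P* = 2.47/0.0438 = 56.3.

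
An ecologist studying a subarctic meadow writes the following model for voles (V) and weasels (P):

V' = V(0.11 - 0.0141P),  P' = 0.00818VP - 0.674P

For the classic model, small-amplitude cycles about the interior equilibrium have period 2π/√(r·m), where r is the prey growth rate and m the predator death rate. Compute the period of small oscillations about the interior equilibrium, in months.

T ≈ 23.1 months

Here r = 0.11 and m = 0.674, so r·m = 0.0741.
ω = √0.0741 = 0.272 per month, hence T = 2π/ω ≈ 23.1 months.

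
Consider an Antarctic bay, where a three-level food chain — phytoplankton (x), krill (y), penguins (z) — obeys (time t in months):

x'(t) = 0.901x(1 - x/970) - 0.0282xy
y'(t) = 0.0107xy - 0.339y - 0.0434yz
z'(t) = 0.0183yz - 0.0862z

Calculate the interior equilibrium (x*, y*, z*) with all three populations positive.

x* ≈ 827, y* ≈ 4.71, z* ≈ 196

From dz/dt = 0: 0.0183y* = 0.0862, so y* = 4.71.
From dx/dt = 0: 0.901(1 - x*/970) = 0.0282·4.71, giving x* = 970·(1 - 0.147) = 827.
From dy/dt = 0: 0.0107·827 - 0.339 = 0.0434z*, so z* = 8.51/0.0434 = 196.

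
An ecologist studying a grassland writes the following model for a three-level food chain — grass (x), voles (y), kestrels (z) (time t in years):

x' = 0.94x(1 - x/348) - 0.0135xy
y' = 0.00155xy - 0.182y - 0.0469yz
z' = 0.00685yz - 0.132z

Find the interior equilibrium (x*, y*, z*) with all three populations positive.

From dz/dt = 0: 0.00685y* = 0.132, so y* = 19.3.
From dx/dt = 0: 0.94(1 - x*/348) = 0.0135·19.3, giving x* = 348·(1 - 0.277) = 252.
From dy/dt = 0: 0.00155·252 - 0.182 = 0.0469z*, so z* = 0.208/0.0469 = 4.44.

x* ≈ 252, y* ≈ 19.3, z* ≈ 4.44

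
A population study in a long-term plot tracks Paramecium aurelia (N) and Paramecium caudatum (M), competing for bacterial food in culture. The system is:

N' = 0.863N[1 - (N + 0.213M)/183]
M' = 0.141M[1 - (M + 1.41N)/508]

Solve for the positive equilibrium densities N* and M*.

Setting both brackets to zero gives the nullclines N + 0.213M = 183 and 1.41N + M = 508.
Substituting M = 508 - 1.41N into the first: N(1 - 0.213·1.41) = 183 - 0.213·508.
So N* = 74.8/0.7 = 107, and then M* = 508 - 1.41·107 = 357.

N* ≈ 107, M* ≈ 357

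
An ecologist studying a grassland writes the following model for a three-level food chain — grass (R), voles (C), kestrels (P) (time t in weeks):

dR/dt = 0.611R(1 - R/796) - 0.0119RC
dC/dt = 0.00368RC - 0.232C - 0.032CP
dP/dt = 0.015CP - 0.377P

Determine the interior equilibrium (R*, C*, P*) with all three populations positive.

R* ≈ 406, C* ≈ 25.1, P* ≈ 39.5

From dP/dt = 0: 0.015C* = 0.377, so C* = 25.1.
From dR/dt = 0: 0.611(1 - R*/796) = 0.0119·25.1, giving R* = 796·(1 - 0.49) = 406.
From dC/dt = 0: 0.00368·406 - 0.232 = 0.032P*, so P* = 1.26/0.032 = 39.5.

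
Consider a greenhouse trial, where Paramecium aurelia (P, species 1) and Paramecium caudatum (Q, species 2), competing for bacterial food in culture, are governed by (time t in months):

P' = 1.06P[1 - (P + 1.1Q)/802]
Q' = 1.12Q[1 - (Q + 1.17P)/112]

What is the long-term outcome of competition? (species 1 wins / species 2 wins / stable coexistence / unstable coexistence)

Compare the nullcline intercepts: K1/α12 = 802/1.1 = 729 > K2 = 112; K2/α21 = 112/1.17 = 95.7 < K1 = 802.
Since the inequalities point opposite ways, species 1 can invade but species 2 cannot.

species 1 excludes species 2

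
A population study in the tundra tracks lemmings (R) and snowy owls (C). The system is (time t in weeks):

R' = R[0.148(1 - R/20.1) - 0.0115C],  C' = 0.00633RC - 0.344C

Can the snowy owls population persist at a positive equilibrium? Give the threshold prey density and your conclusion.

Threshold R = 54.3; K < 54.3, so no, the predator goes extinct.

The predator equation gives dC/dt > 0 only when R > 0.344/0.00633 = 54.3.
Without the predator, R → K = 20.1. Since 20.1 < 54.3, the predator cannot invade.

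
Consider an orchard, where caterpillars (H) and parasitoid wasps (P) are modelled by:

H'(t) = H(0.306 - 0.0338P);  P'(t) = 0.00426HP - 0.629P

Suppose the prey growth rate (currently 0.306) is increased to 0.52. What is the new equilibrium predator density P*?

At the interior fixed point, setting dH/dt = 0 with H > 0 fixes P* = (prey growth rate)/(HP coefficient) — independent of the other coefficients.
With the change, P* = 0.52/0.0338 = 15.4; it rises from 9.05.

P* ≈ 15.4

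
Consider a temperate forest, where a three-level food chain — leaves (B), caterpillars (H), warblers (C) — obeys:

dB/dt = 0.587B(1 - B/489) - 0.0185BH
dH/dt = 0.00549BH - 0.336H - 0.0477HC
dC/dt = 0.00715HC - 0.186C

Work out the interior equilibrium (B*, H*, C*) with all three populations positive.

B* ≈ 88.1, H* ≈ 26, C* ≈ 3.09

From dC/dt = 0: 0.00715H* = 0.186, so H* = 26.
From dB/dt = 0: 0.587(1 - B*/489) = 0.0185·26, giving B* = 489·(1 - 0.82) = 88.1.
From dH/dt = 0: 0.00549·88.1 - 0.336 = 0.0477C*, so C* = 0.148/0.0477 = 3.09.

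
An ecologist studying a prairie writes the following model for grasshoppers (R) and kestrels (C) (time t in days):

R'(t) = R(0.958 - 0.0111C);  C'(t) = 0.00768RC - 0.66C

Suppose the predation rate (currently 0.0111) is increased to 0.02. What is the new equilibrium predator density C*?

At the interior fixed point, setting dR/dt = 0 with R > 0 fixes C* = (prey growth rate)/(RC coefficient) — independent of the other coefficients.
With the change, C* = 0.958/0.02 = 47.9; it falls from 86.3.

C* ≈ 47.9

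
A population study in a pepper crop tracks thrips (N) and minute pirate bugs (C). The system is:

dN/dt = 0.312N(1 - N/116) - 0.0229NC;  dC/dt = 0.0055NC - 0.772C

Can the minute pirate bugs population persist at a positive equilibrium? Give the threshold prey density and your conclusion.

Threshold N = 140; K < 140, so no, the predator goes extinct.

The predator equation gives dC/dt > 0 only when N > 0.772/0.0055 = 140.
Without the predator, N → K = 116. Since 116 < 140, the predator cannot invade.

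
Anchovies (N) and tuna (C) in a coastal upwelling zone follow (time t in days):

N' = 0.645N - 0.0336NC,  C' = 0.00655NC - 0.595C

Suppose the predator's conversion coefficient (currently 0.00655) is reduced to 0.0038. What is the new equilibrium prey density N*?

At the interior fixed point, setting dC/dt = 0 with C > 0 fixes N* = (predator death rate)/(NC coefficient) — independent of the other coefficients.
With the change, N* = 0.595/0.0038 = 157; it rises from 90.8.

N* ≈ 157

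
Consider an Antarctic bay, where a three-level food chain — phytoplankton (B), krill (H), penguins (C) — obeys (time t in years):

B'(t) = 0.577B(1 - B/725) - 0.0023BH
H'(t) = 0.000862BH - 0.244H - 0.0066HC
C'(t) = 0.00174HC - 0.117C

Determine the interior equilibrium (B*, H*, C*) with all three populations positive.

B* ≈ 531, H* ≈ 67.2, C* ≈ 32.3

From dC/dt = 0: 0.00174H* = 0.117, so H* = 67.2.
From dB/dt = 0: 0.577(1 - B*/725) = 0.0023·67.2, giving B* = 725·(1 - 0.268) = 531.
From dH/dt = 0: 0.000862·531 - 0.244 = 0.0066C*, so C* = 0.213/0.0066 = 32.3.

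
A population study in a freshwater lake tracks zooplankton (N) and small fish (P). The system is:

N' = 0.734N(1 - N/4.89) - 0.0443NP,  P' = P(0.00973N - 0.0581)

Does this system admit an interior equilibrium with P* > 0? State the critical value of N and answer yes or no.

The predator equation gives dP/dt > 0 only when N > 0.0581/0.00973 = 5.97.
Without the predator, N → K = 4.89. Since 4.89 < 5.97, the predator cannot invade.

Threshold N = 5.97; K < 5.97, so no, the predator goes extinct.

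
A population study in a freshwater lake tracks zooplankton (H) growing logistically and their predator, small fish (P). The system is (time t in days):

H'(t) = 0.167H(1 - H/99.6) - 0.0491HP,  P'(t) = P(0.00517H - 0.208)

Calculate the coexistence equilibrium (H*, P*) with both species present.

H* ≈ 40.2, P* ≈ 2.03

From dP/dt = 0 with P > 0: 0.00517H* = 0.208, so H* = 40.2.
Substitute into dH/dt = 0: 0.167(1 - 40.2/99.6) = 0.0491P*.
The bracket is 0.596, giving P* = 0.0995/0.0491 = 2.03.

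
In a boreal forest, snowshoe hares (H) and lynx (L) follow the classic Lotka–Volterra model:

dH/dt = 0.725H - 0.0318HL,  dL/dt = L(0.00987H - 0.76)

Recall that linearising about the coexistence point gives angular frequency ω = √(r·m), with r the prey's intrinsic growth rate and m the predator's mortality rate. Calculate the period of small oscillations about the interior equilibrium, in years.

Here r = 0.725 and m = 0.76, so r·m = 0.551.
ω = √0.551 = 0.742 per year, hence T = 2π/ω ≈ 8.46 years.

T ≈ 8.46 years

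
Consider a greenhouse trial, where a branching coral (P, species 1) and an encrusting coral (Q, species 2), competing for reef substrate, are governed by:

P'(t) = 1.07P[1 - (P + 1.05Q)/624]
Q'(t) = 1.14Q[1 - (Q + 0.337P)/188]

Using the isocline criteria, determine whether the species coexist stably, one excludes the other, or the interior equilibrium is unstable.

species 1 excludes species 2

Compare the nullcline intercepts: K1/α12 = 624/1.05 = 594 > K2 = 188; K2/α21 = 188/0.337 = 558 < K1 = 624.
Since the inequalities point opposite ways, species 1 can invade but species 2 cannot.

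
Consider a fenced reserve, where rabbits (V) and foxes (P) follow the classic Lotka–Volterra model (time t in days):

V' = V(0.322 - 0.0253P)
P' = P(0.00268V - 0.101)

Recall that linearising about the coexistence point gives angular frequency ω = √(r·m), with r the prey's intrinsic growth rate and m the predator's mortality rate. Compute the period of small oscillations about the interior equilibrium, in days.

T ≈ 34.8 days

Here r = 0.322 and m = 0.101, so r·m = 0.0325.
ω = √0.0325 = 0.18 per day, hence T = 2π/ω ≈ 34.8 days.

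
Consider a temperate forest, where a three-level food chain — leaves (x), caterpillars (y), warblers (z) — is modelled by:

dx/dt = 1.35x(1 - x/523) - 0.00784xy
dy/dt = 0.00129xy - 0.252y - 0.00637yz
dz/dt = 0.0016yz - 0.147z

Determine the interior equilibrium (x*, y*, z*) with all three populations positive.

x* ≈ 244, y* ≈ 91.9, z* ≈ 9.84

From dz/dt = 0: 0.0016y* = 0.147, so y* = 91.9.
From dx/dt = 0: 1.35(1 - x*/523) = 0.00784·91.9, giving x* = 523·(1 - 0.534) = 244.
From dy/dt = 0: 0.00129·244 - 0.252 = 0.00637z*, so z* = 0.0627/0.00637 = 9.84.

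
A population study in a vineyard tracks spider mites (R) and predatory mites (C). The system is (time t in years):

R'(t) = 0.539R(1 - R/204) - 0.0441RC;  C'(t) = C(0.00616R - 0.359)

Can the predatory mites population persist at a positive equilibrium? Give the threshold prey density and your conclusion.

The predator equation gives dC/dt > 0 only when R > 0.359/0.00616 = 58.3.
Without the predator, R → K = 204. Since 204 > 58.3, the predator can invade and persist.

Threshold R = 58.3; K > 58.3, so yes, the predator persists.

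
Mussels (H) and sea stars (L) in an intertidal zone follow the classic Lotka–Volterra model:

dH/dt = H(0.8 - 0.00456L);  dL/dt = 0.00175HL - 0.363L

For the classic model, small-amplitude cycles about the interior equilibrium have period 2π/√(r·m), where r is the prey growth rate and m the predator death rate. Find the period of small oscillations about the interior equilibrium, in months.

T ≈ 11.7 months

Here r = 0.8 and m = 0.363, so r·m = 0.29.
ω = √0.29 = 0.539 per month, hence T = 2π/ω ≈ 11.7 months.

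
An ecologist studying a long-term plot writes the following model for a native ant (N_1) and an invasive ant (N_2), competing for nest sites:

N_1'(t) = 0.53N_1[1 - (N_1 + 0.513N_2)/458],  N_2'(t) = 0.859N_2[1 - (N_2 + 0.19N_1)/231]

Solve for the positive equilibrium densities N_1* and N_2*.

Setting both brackets to zero gives the nullclines N_1 + 0.513N_2 = 458 and 0.19N_1 + N_2 = 231.
Substituting N_2 = 231 - 0.19N_1 into the first: N_1(1 - 0.513·0.19) = 458 - 0.513·231.
So N_1* = 339/0.903 = 376, and then N_2* = 231 - 0.19·376 = 160.

N_1* ≈ 376, N_2* ≈ 160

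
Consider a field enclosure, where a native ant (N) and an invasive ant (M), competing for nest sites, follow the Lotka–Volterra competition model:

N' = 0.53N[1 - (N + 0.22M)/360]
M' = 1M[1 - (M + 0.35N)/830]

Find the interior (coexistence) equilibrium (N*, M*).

Setting both brackets to zero gives the nullclines N + 0.22M = 360 and 0.35N + M = 830.
Substituting M = 830 - 0.35N into the first: N(1 - 0.22·0.35) = 360 - 0.22·830.
So N* = 177/0.923 = 192, and then M* = 830 - 0.35·192 = 763.

N* ≈ 192, M* ≈ 763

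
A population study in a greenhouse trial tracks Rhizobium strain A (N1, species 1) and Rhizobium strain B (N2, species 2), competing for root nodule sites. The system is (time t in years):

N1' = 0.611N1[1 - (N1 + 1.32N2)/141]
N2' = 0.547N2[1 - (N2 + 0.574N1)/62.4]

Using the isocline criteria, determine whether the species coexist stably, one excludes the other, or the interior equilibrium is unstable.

Compare the nullcline intercepts: K1/α12 = 141/1.32 = 107 > K2 = 62.4; K2/α21 = 62.4/0.574 = 109 < K1 = 141.
Since the inequalities point opposite ways, species 1 can invade but species 2 cannot.

species 1 excludes species 2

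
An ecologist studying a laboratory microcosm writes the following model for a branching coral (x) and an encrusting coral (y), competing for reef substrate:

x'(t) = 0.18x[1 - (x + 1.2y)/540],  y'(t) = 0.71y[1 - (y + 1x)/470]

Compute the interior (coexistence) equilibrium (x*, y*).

x* ≈ 120, y* ≈ 350

Setting both brackets to zero gives the nullclines x + 1.2y = 540 and 1x + y = 470.
Substituting y = 470 - 1x into the first: x(1 - 1.2·1) = 540 - 1.2·470.
So x* = -24/-0.2 = 120, and then y* = 470 - 1·120 = 350.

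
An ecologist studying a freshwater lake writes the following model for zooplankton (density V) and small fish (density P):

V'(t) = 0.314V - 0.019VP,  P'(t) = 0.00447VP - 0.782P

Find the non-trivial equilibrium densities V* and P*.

Set dP/dt = 0 with P > 0: 0.00447V - 0.782 = 0, so V* = 0.782/0.00447 = 175.
Set dV/dt = 0 with V > 0: 0.314 - 0.019P = 0, so P* = 0.314/0.019 = 16.5.

V* ≈ 175, P* ≈ 16.5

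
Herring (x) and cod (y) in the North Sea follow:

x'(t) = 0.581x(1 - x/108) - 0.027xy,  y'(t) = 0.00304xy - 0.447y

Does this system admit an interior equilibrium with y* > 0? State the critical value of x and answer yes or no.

Threshold x = 147; K < 147, so no, the predator goes extinct.

The predator equation gives dy/dt > 0 only when x > 0.447/0.00304 = 147.
Without the predator, x → K = 108. Since 108 < 147, the predator cannot invade.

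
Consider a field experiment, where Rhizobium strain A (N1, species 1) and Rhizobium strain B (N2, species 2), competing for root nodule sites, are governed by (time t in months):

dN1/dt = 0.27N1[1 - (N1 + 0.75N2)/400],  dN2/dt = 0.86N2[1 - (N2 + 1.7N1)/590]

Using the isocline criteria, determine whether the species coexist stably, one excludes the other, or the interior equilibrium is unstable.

Compare the nullcline intercepts: K1/α12 = 400/0.75 = 533 < K2 = 590; K2/α21 = 590/1.7 = 347 < K1 = 400.
Since both are reversed, neither can invade when rare; the interior point is a saddle.

unstable coexistence (outcome depends on initial conditions)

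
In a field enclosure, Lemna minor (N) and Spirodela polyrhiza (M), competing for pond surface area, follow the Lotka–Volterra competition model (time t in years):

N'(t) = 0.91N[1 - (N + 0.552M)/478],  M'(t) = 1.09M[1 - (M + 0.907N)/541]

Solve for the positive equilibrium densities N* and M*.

Setting both brackets to zero gives the nullclines N + 0.552M = 478 and 0.907N + M = 541.
Substituting M = 541 - 0.907N into the first: N(1 - 0.552·0.907) = 478 - 0.552·541.
So N* = 179/0.499 = 359, and then M* = 541 - 0.907·359 = 215.

N* ≈ 359, M* ≈ 215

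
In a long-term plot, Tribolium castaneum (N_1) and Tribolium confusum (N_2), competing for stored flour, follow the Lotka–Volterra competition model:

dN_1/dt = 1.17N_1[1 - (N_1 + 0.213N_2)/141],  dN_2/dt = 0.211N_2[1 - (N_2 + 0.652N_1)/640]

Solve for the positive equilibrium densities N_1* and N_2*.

N_1* ≈ 5.43, N_2* ≈ 636

Setting both brackets to zero gives the nullclines N_1 + 0.213N_2 = 141 and 0.652N_1 + N_2 = 640.
Substituting N_2 = 640 - 0.652N_1 into the first: N_1(1 - 0.213·0.652) = 141 - 0.213·640.
So N_1* = 4.68/0.861 = 5.43, and then N_2* = 640 - 0.652·5.43 = 636.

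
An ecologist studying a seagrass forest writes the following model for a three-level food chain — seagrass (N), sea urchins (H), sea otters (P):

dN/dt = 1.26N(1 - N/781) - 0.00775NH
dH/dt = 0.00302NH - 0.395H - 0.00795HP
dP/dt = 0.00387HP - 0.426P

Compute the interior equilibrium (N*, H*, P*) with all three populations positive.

N* ≈ 252, H* ≈ 110, P* ≈ 46.1

From dP/dt = 0: 0.00387H* = 0.426, so H* = 110.
From dN/dt = 0: 1.26(1 - N*/781) = 0.00775·110, giving N* = 781·(1 - 0.677) = 252.
From dH/dt = 0: 0.00302·252 - 0.395 = 0.00795P*, so P* = 0.367/0.00795 = 46.1.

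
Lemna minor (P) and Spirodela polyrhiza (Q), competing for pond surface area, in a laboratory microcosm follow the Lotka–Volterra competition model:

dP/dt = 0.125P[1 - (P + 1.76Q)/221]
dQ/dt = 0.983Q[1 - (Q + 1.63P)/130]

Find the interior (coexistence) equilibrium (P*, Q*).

P* ≈ 4.17, Q* ≈ 123

Setting both brackets to zero gives the nullclines P + 1.76Q = 221 and 1.63P + Q = 130.
Substituting Q = 130 - 1.63P into the first: P(1 - 1.76·1.63) = 221 - 1.76·130.
So P* = -7.8/-1.87 = 4.17, and then Q* = 130 - 1.63·4.17 = 123.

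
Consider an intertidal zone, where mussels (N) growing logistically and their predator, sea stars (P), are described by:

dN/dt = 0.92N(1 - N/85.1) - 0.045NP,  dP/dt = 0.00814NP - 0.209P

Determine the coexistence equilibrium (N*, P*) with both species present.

N* ≈ 25.7, P* ≈ 14.3

From dP/dt = 0 with P > 0: 0.00814N* = 0.209, so N* = 25.7.
Substitute into dN/dt = 0: 0.92(1 - 25.7/85.1) = 0.045P*.
The bracket is 0.698, giving P* = 0.642/0.045 = 14.3.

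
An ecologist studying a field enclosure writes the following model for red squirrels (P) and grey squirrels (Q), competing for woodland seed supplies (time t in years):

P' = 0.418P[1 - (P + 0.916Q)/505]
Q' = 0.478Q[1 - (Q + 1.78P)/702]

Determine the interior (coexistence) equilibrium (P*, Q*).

Setting both brackets to zero gives the nullclines P + 0.916Q = 505 and 1.78P + Q = 702.
Substituting Q = 702 - 1.78P into the first: P(1 - 0.916·1.78) = 505 - 0.916·702.
So P* = -138/-0.63 = 219, and then Q* = 702 - 1.78·219 = 312.

P* ≈ 219, Q* ≈ 312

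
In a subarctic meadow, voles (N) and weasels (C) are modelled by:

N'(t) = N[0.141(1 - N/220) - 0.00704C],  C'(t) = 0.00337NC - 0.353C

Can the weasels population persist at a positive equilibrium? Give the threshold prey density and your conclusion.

Threshold N = 105; K > 105, so yes, the predator persists.

The predator equation gives dC/dt > 0 only when N > 0.353/0.00337 = 105.
Without the predator, N → K = 220. Since 220 > 105, the predator can invade and persist.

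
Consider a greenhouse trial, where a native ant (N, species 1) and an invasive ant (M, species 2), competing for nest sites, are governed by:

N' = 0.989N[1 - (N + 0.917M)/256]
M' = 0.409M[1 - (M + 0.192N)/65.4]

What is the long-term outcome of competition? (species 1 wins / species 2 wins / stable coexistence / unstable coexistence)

stable coexistence

Compare the nullcline intercepts: K1/α12 = 256/0.917 = 279 > K2 = 65.4; K2/α21 = 65.4/0.192 = 341 > K1 = 256.
Since both inequalities hold, each species can invade when rare, so the interior equilibrium is stable.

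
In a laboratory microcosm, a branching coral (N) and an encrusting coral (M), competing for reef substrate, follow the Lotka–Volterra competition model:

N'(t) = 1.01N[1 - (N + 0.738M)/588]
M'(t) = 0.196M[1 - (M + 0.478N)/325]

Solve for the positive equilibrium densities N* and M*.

N* ≈ 538, M* ≈ 67.9

Setting both brackets to zero gives the nullclines N + 0.738M = 588 and 0.478N + M = 325.
Substituting M = 325 - 0.478N into the first: N(1 - 0.738·0.478) = 588 - 0.738·325.
So N* = 348/0.647 = 538, and then M* = 325 - 0.478·538 = 67.9.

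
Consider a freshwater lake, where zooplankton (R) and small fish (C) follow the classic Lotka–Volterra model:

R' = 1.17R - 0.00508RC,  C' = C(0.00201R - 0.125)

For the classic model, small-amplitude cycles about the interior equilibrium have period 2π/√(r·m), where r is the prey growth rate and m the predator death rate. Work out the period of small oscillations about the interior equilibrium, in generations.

T ≈ 16.4 generations

Here r = 1.17 and m = 0.125, so r·m = 0.146.
ω = √0.146 = 0.382 per generation, hence T = 2π/ω ≈ 16.4 generations.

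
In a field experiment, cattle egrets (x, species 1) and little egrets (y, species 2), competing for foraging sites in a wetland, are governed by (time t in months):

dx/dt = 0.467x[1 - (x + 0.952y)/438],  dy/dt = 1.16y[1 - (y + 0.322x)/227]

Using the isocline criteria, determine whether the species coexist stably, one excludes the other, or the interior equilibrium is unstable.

stable coexistence

Compare the nullcline intercepts: K1/α12 = 438/0.952 = 460 > K2 = 227; K2/α21 = 227/0.322 = 705 > K1 = 438.
Since both inequalities hold, each species can invade when rare, so the interior equilibrium is stable.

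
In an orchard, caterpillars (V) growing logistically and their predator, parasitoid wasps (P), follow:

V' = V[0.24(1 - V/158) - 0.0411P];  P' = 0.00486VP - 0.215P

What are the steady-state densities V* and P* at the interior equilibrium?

V* ≈ 44.2, P* ≈ 4.2

From dP/dt = 0 with P > 0: 0.00486V* = 0.215, so V* = 44.2.
Substitute into dV/dt = 0: 0.24(1 - 44.2/158) = 0.0411P*.
The bracket is 0.72, giving P* = 0.173/0.0411 = 4.2.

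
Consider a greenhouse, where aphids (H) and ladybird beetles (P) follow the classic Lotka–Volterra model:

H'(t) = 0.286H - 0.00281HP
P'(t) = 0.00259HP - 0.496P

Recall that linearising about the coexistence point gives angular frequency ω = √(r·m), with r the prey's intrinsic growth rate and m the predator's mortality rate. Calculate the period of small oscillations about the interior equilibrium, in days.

Here r = 0.286 and m = 0.496, so r·m = 0.142.
ω = √0.142 = 0.377 per day, hence T = 2π/ω ≈ 16.7 days.

T ≈ 16.7 days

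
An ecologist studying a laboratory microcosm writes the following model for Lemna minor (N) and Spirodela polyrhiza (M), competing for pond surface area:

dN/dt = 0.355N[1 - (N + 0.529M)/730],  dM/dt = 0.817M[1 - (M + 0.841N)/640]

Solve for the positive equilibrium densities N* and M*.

N* ≈ 705, M* ≈ 47

Setting both brackets to zero gives the nullclines N + 0.529M = 730 and 0.841N + M = 640.
Substituting M = 640 - 0.841N into the first: N(1 - 0.529·0.841) = 730 - 0.529·640.
So N* = 391/0.555 = 705, and then M* = 640 - 0.841·705 = 47.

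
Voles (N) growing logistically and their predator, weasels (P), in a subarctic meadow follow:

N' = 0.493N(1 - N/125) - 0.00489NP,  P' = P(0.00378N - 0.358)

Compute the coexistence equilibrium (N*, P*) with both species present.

From dP/dt = 0 with P > 0: 0.00378N* = 0.358, so N* = 94.7.
Substitute into dN/dt = 0: 0.493(1 - 94.7/125) = 0.00489P*.
The bracket is 0.242, giving P* = 0.119/0.00489 = 24.4.

N* ≈ 94.7, P* ≈ 24.4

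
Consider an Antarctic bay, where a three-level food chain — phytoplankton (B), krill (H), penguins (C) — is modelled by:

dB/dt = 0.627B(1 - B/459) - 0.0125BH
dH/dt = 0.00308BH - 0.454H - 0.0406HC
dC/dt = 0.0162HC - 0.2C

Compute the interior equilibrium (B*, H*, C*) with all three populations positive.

B* ≈ 346, H* ≈ 12.3, C* ≈ 15.1

From dC/dt = 0: 0.0162H* = 0.2, so H* = 12.3.
From dB/dt = 0: 0.627(1 - B*/459) = 0.0125·12.3, giving B* = 459·(1 - 0.246) = 346.
From dH/dt = 0: 0.00308·346 - 0.454 = 0.0406C*, so C* = 0.612/0.0406 = 15.1.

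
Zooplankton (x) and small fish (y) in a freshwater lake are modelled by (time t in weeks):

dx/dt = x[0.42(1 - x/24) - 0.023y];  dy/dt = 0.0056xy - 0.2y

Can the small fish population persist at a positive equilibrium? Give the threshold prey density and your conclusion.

Threshold x = 35.7; K < 35.7, so no, the predator goes extinct.

The predator equation gives dy/dt > 0 only when x > 0.2/0.0056 = 35.7.
Without the predator, x → K = 24. Since 24 < 35.7, the predator cannot invade.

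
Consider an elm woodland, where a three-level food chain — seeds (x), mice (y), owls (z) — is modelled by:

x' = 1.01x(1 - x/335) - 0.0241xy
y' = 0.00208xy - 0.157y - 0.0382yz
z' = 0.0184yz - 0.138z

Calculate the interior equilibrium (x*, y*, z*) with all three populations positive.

From dz/dt = 0: 0.0184y* = 0.138, so y* = 7.5.
From dx/dt = 0: 1.01(1 - x*/335) = 0.0241·7.5, giving x* = 335·(1 - 0.179) = 275.
From dy/dt = 0: 0.00208·275 - 0.157 = 0.0382z*, so z* = 0.415/0.0382 = 10.9.

x* ≈ 275, y* ≈ 7.5, z* ≈ 10.9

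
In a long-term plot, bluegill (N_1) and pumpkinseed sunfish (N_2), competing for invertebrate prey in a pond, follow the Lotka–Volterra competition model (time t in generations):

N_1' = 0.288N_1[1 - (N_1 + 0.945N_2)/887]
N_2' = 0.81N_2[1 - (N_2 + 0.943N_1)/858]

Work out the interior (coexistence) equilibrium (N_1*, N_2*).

Setting both brackets to zero gives the nullclines N_1 + 0.945N_2 = 887 and 0.943N_1 + N_2 = 858.
Substituting N_2 = 858 - 0.943N_1 into the first: N_1(1 - 0.945·0.943) = 887 - 0.945·858.
So N_1* = 76.2/0.109 = 700, and then N_2* = 858 - 0.943·700 = 198.

N_1* ≈ 700, N_2* ≈ 198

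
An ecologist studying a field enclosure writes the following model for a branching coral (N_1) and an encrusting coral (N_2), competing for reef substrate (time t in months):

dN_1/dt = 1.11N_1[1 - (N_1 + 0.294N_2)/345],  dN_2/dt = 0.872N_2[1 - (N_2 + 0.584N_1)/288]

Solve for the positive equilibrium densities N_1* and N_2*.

Setting both brackets to zero gives the nullclines N_1 + 0.294N_2 = 345 and 0.584N_1 + N_2 = 288.
Substituting N_2 = 288 - 0.584N_1 into the first: N_1(1 - 0.294·0.584) = 345 - 0.294·288.
So N_1* = 260/0.828 = 314, and then N_2* = 288 - 0.584·314 = 104.

N_1* ≈ 314, N_2* ≈ 104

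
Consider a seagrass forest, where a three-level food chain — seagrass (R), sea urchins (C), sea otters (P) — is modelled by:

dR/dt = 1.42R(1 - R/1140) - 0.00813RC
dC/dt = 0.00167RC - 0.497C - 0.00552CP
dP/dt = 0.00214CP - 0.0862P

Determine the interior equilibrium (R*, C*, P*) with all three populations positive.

From dP/dt = 0: 0.00214C* = 0.0862, so C* = 40.3.
From dR/dt = 0: 1.42(1 - R*/1140) = 0.00813·40.3, giving R* = 1140·(1 - 0.231) = 877.
From dC/dt = 0: 0.00167·877 - 0.497 = 0.00552P*, so P* = 0.968/0.00552 = 175.

R* ≈ 877, C* ≈ 40.3, P* ≈ 175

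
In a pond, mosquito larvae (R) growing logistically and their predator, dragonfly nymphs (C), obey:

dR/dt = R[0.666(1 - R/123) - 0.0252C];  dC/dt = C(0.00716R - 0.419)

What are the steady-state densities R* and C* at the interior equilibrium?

From dC/dt = 0 with C > 0: 0.00716R* = 0.419, so R* = 58.5.
Substitute into dR/dt = 0: 0.666(1 - 58.5/123) = 0.0252C*.
The bracket is 0.524, giving C* = 0.349/0.0252 = 13.9.

R* ≈ 58.5, C* ≈ 13.9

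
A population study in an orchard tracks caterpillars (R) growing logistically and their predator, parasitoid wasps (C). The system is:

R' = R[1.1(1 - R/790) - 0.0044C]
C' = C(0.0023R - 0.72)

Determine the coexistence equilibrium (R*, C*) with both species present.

R* ≈ 313, C* ≈ 151

From dC/dt = 0 with C > 0: 0.0023R* = 0.72, so R* = 313.
Substitute into dR/dt = 0: 1.1(1 - 313/790) = 0.0044C*.
The bracket is 0.604, giving C* = 0.664/0.0044 = 151.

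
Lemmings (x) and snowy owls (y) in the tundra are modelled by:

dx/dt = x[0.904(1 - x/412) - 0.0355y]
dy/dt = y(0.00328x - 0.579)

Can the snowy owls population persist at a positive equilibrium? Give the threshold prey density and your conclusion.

The predator equation gives dy/dt > 0 only when x > 0.579/0.00328 = 177.
Without the predator, x → K = 412. Since 412 > 177, the predator can invade and persist.

Threshold x = 177; K > 177, so yes, the predator persists.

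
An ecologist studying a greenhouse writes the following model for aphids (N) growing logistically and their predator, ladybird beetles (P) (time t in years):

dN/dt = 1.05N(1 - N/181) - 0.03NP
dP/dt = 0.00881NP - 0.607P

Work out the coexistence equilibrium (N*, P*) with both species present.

N* ≈ 68.9, P* ≈ 21.7

From dP/dt = 0 with P > 0: 0.00881N* = 0.607, so N* = 68.9.
Substitute into dN/dt = 0: 1.05(1 - 68.9/181) = 0.03P*.
The bracket is 0.619, giving P* = 0.65/0.03 = 21.7.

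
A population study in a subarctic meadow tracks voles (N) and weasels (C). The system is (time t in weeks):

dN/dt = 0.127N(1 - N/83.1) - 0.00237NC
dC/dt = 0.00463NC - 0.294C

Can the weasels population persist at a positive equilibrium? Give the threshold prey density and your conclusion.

The predator equation gives dC/dt > 0 only when N > 0.294/0.00463 = 63.5.
Without the predator, N → K = 83.1. Since 83.1 > 63.5, the predator can invade and persist.

Threshold N = 63.5; K > 63.5, so yes, the predator persists.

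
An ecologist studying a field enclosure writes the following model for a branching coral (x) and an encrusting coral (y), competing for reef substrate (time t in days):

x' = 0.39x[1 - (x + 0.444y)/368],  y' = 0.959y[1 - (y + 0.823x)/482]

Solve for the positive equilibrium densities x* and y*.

Setting both brackets to zero gives the nullclines x + 0.444y = 368 and 0.823x + y = 482.
Substituting y = 482 - 0.823x into the first: x(1 - 0.444·0.823) = 368 - 0.444·482.
So x* = 154/0.635 = 243, and then y* = 482 - 0.823·243 = 282.

x* ≈ 243, y* ≈ 282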